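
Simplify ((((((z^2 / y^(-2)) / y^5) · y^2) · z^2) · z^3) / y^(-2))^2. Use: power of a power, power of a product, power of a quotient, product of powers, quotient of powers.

y^2z^14

((((((z^2 / y^(-2)) / y^5) · y^2) · z^2) · z^3) / y^(-2))^2
= ((((((z^2 / y^(-2)) / y^5) · y^2) · z^2) · z^3)^2) / ((y^(-2))^2)    [power of a quotient]
= ((((((z^2 / y^(-2)) / y^5) · y^2) · z^2)^2) · ((z^3)^2)) / ((y^(-2))^2)    [power of a product]
= ((((((z^2 / y^(-2)) / y^5) · y^2)^2) · ((z^2)^2)) · ((z^3)^2)) / ((y^(-2))^2)    [power of a product]
= ((((((z^2 / y^(-2)) / y^5)^2) · ((y^2)^2)) · ((z^2)^2)) · ((z^3)^2)) / ((y^(-2))^2)    [power of a product]
= ((((((z^2 / y^(-2))^2) / ((y^5)^2)) · ((y^2)^2)) · ((z^2)^2)) · ((z^3)^2)) / ((y^(-2))^2)    [power of a quotient]
= (((((((z^2)^2) / ((y^(-2))^2)) / ((y^5)^2)) · ((y^2)^2)) · ((z^2)^2)) · ((z^3)^2)) / ((y^(-2))^2)    [power of a quotient]
= (((((z^4 / ((y^(-2))^2)) / ((y^5)^2)) · ((y^2)^2)) · ((z^2)^2)) · ((z^3)^2)) / ((y^(-2))^2)    [power of a power]
= (((((z^4 / y^(-4)) / ((y^5)^2)) · ((y^2)^2)) · ((z^2)^2)) · ((z^3)^2)) / ((y^(-2))^2)    [power of a power]
= (((((z^4 / y^(-4)) / y^10) · ((y^2)^2)) · ((z^2)^2)) · ((z^3)^2)) / ((y^(-2))^2)    [power of a power]
= (((((z^4 / y^(-4)) / y^10) · y^4) · ((z^2)^2)) · ((z^3)^2)) / ((y^(-2))^2)    [power of a power]
= (((((z^4 / y^(-4)) / y^10) · y^4) · z^4) · ((z^3)^2)) / ((y^(-2))^2)    [power of a power]
= (((((z^4 / y^(-4)) / y^10) · y^4) · z^4) · z^6) / ((y^(-2))^2)    [power of a power]
= (((((z^4 / y^(-4)) / y^10) · y^4) · z^4) · z^6) / y^(-4)    [power of a power]
= y^2z^14    [quotient of powers; product of powers]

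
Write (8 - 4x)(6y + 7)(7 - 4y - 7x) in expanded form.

112y - 192y² - 392xy + 392 - 588x + 96xy² + 168x²y + 196x²

(8 - 4x)(6y + 7)(7 - 4y - 7x)
= (48y + 56 - 24xy - 28x)(7 - 4y - 7x)    [distributive law]
= 336y - 192y² - 336xy + 392 - 224y - 392x - 168xy + 96xy² + 168x²y - 196x + 112xy + 196x²    [distributive law]
= 112y - 192y² - 392xy + 392 - 588x + 96xy² + 168x²y + 196x²    [combine like terms]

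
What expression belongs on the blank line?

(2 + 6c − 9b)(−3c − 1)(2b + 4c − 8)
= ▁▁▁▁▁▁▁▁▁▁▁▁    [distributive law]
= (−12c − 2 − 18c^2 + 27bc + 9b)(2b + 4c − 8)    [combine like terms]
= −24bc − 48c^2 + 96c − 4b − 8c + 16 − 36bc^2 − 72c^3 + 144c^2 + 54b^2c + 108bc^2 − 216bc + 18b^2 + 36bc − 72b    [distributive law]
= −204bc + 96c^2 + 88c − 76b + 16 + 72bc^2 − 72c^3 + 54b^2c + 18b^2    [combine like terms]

Applying distributive law to the line above:

(−6c − 2 − 18c^2 − 6c + 27bc + 9b)(2b + 4c − 8)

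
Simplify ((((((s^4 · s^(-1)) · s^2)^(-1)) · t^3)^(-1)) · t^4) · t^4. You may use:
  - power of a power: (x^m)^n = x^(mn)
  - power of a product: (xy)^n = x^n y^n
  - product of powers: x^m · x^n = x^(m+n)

s^5t^5

((((((s^4 · s^(-1)) · s^2)^(-1)) · t^3)^(-1)) · t^4) · t^4
= ((((((s^4 · s^(-1)) · s^2)^(-1))^(-1)) · ((t^3)^(-1))) · t^4) · t^4    [power of a product]
= (((((s^4 · s^(-1)) · s^2)^1) · ((t^3)^(-1))) · t^4) · t^4    [power of a power]
= (((((s^4 · s^(-1))^1) · ((s^2)^1)) · ((t^3)^(-1))) · t^4) · t^4    [power of a product]
= ((((((s^4)^1) · ((s^(-1))^1)) · ((s^2)^1)) · ((t^3)^(-1))) · t^4) · t^4    [power of a product]
= ((((s^4 · ((s^(-1))^1)) · ((s^2)^1)) · ((t^3)^(-1))) · t^4) · t^4    [power of a power]
= ((((s^4 · s^(-1)) · ((s^2)^1)) · ((t^3)^(-1))) · t^4) · t^4    [power of a power]
= (((s^3 · ((s^2)^1)) · ((t^3)^(-1))) · t^4) · t^4    [product of powers]
= (((s^3 · s^2) · ((t^3)^(-1))) · t^4) · t^4    [power of a power]
= ((s^5 · ((t^3)^(-1))) · t^4) · t^4    [product of powers]
= ((s^5 · t^(-3)) · t^4) · t^4    [power of a power]
= s^5t^5    [product of powers]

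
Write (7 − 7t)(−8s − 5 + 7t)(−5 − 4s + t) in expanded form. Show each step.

420s + 224s² − 672st + 175 − 455t + 329t² − 224s²t + 252st² − 49t³

(7 − 7t)(−8s − 5 + 7t)(−5 − 4s + t)
= (−56s − 35 + 49t + 56st + 35t − 49t²)(−5 − 4s + t)    [distributive law]
= (−56s − 35 + 84t + 56st − 49t²)(−5 − 4s + t)    [combine like terms]
= 280s + 224s² − 56st + 175 + 140s − 35t − 420t − 336st + 84t² − 280st − 224s²t + 56st² + 245t² + 196st² − 49t³    [distributive law]
= 420s + 224s² − 672st + 175 − 455t + 329t² − 224s²t + 252st² − 49t³    [combine like terms]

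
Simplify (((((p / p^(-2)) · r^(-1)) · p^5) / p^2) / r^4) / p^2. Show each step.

p^4r^(-5)

(((((p / p^(-2)) · r^(-1)) · p^5) / p^2) / r^4) / p^2
= ((((p^3 · r^(-1)) · p^5) / p^2) / r^4) / p^2    [quotient of powers]
= p^4r^(-5)    [quotient of powers; product of powers]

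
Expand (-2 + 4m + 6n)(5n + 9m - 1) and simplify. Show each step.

-16n - 22m + 2 + 74mn + 36m^2 + 30n^2

(-2 + 4m + 6n)(5n + 9m - 1)
= -10n - 18m + 2 + 20mn + 36m^2 - 4m + 30n^2 + 54mn - 6n    [distributive law]
= -16n - 22m + 2 + 74mn + 36m^2 + 30n^2    [combine like terms]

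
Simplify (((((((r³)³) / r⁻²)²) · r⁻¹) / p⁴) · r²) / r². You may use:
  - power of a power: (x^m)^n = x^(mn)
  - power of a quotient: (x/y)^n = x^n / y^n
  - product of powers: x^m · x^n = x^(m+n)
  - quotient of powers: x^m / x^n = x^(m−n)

(((((((r³)³) / r⁻²)²) · r⁻¹) / p⁴) · r²) / r²
= (((((((r³)³)²) / ((r⁻²)²)) · r⁻¹) / p⁴) · r²) / r²    [power of a quotient]
= ((((((r³)⁶) / ((r⁻²)²)) · r⁻¹) / p⁴) · r²) / r²    [power of a power]
= ((((r¹⁸ / ((r⁻²)²)) · r⁻¹) / p⁴) · r²) / r²    [power of a power]
= ((((r¹⁸ / r⁻⁴) · r⁻¹) / p⁴) · r²) / r²    [power of a power]
= (((r²² · r⁻¹) / p⁴) · r²) / r²    [quotient of powers]
= ((r²¹ / p⁴) · r²) / r²    [product of powers]
= p⁻⁴r²¹    [quotient of powers; product of powers]

p⁻⁴r²¹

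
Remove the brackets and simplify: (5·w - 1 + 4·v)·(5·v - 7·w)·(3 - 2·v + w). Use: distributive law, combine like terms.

-28·v·w + 26·v²·w + 67·v·w² - 98·w² - 35·w³ - 15·v + 70·v² + 21·w - 40·v³

(5·w - 1 + 4·v)·(5·v - 7·w)·(3 - 2·v + w)
= (25·v·w - 35·w² - 5·v + 7·w + 20·v² - 28·v·w)·(3 - 2·v + w)    [distributive law]
= (-3·v·w - 35·w² - 5·v + 7·w + 20·v²)·(3 - 2·v + w)    [combine like terms]
= -9·v·w + 6·v²·w - 3·v·w² - 105·w² + 70·v·w² - 35·w³ - 15·v + 10·v² - 5·v·w + 21·w - 14·v·w + 7·w² + 60·v² - 40·v³ + 20·v²·w    [distributive law]
= -28·v·w + 26·v²·w + 67·v·w² - 98·w² - 35·w³ - 15·v + 70·v² + 21·w - 40·v³    [combine like terms]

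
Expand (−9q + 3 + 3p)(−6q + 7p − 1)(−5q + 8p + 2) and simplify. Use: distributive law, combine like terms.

−270q³ + 837pq² + 153q² − 753p²q − 324pq − 3q + 186p² + 12p − 6 + 168p³

(−9q + 3 + 3p)(−6q + 7p − 1)(−5q + 8p + 2)
= (54q² − 63pq + 9q − 18q + 21p − 3 − 18pq + 21p² − 3p)(−5q + 8p + 2)    [distributive law]
= (54q² − 81pq − 9q + 18p − 3 + 21p²)(−5q + 8p + 2)    [combine like terms]
= −270q³ + 432pq² + 108q² + 405pq² − 648p²q − 162pq + 45q² − 72pq − 18q − 90pq + 144p² + 36p + 15q − 24p − 6 − 105p²q + 168p³ + 42p²    [distributive law]
= −270q³ + 837pq² + 153q² − 753p²q − 324pq − 3q + 186p² + 12p − 6 + 168p³    [combine like terms]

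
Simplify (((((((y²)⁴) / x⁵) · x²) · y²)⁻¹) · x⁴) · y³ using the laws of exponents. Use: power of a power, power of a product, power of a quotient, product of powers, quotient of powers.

x⁷y⁻⁷

(((((((y²)⁴) / x⁵) · x²) · y²)⁻¹) · x⁴) · y³
= (((((((y²)⁴) / x⁵) · x²)⁻¹) · ((y²)⁻¹)) · x⁴) · y³    [power of a product]
= (((((((y²)⁴) / x⁵)⁻¹) · ((x²)⁻¹)) · ((y²)⁻¹)) · x⁴) · y³    [power of a product]
= (((((((y²)⁴)⁻¹) / ((x⁵)⁻¹)) · ((x²)⁻¹)) · ((y²)⁻¹)) · x⁴) · y³    [power of a quotient]
= ((((((y²)⁻⁴) / ((x⁵)⁻¹)) · ((x²)⁻¹)) · ((y²)⁻¹)) · x⁴) · y³    [power of a power]
= ((((y⁻⁸ / ((x⁵)⁻¹)) · ((x²)⁻¹)) · ((y²)⁻¹)) · x⁴) · y³    [power of a power]
= ((((y⁻⁸ / x⁻⁵) · ((x²)⁻¹)) · ((y²)⁻¹)) · x⁴) · y³    [power of a power]
= ((((y⁻⁸ / x⁻⁵) · x⁻²) · ((y²)⁻¹)) · x⁴) · y³    [power of a power]
= ((((y⁻⁸ / x⁻⁵) · x⁻²) · y⁻²) · x⁴) · y³    [power of a power]
= x⁷y⁻⁷    [quotient of powers; product of powers]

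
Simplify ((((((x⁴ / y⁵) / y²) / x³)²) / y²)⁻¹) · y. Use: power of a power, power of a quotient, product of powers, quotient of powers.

x⁻²y¹⁷

((((((x⁴ / y⁵) / y²) / x³)²) / y²)⁻¹) · y
= ((((((x⁴ / y⁵) / y²) / x³)²)⁻¹) / ((y²)⁻¹)) · y    [power of a quotient]
= (((((x⁴ / y⁵) / y²) / x³)⁻²) / ((y²)⁻¹)) · y    [power of a power]
= (((((x⁴ / y⁵) / y²)⁻²) / ((x³)⁻²)) / ((y²)⁻¹)) · y    [power of a quotient]
= (((((x⁴ / y⁵)⁻²) / ((y²)⁻²)) / ((x³)⁻²)) / ((y²)⁻¹)) · y    [power of a quotient]
= ((((((x⁴)⁻²) / ((y⁵)⁻²)) / ((y²)⁻²)) / ((x³)⁻²)) / ((y²)⁻¹)) · y    [power of a quotient]
= ((((x⁻⁸ / ((y⁵)⁻²)) / ((y²)⁻²)) / ((x³)⁻²)) / ((y²)⁻¹)) · y    [power of a power]
= ((((x⁻⁸ / y⁻¹⁰) / ((y²)⁻²)) / ((x³)⁻²)) / ((y²)⁻¹)) · y    [power of a power]
= ((((x⁻⁸ / y⁻¹⁰) / y⁻⁴) / ((x³)⁻²)) / ((y²)⁻¹)) · y    [power of a power]
= ((((x⁻⁸ / y⁻¹⁰) / y⁻⁴) / x⁻⁶) / ((y²)⁻¹)) · y    [power of a power]
= ((((x⁻⁸ / y⁻¹⁰) / y⁻⁴) / x⁻⁶) / y⁻²) · y    [power of a power]
= x⁻²y¹⁷    [quotient of powers; product of powers]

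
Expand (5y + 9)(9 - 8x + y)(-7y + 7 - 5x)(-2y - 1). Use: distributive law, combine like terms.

721y³ + 721y² - 945y - 163xy² + 1864xy - 510xy³ - 400x²y² - 920x²y + 70y⁴ - 567 + 909x - 360x²

(5y + 9)(9 - 8x + y)(-7y + 7 - 5x)(-2y - 1)
= (45y - 40xy + 5y² + 81 - 72x + 9y)(-7y + 7 - 5x)(-2y - 1)    [distributive law]
= (54y - 40xy + 5y² + 81 - 72x)(-7y + 7 - 5x)(-2y - 1)    [combine like terms]
= (-378y² + 378y - 270xy + 280xy² - 280xy + 200x²y - 35y³ + 35y² - 25xy² - 567y + 567 - 405x + 504xy - 504x + 360x²)(-2y - 1)    [distributive law]
= (-343y² - 189y - 46xy + 255xy² + 200x²y - 35y³ + 567 - 909x + 360x²)(-2y - 1)    [combine like terms]
= 686y³ + 343y² + 378y² + 189y + 92xy² + 46xy - 510xy³ - 255xy² - 400x²y² - 200x²y + 70y⁴ + 35y³ - 1134y - 567 + 1818xy + 909x - 720x²y - 360x²    [distributive law]
= 721y³ + 721y² - 945y - 163xy² + 1864xy - 510xy³ - 400x²y² - 920x²y + 70y⁴ - 567 + 909x - 360x²    [combine like terms]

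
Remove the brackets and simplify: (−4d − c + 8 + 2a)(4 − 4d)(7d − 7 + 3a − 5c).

(−4d − c + 8 + 2a)(4 − 4d)(7d − 7 + 3a − 5c)
= (−16d + 16d^2 − 4c + 4cd + 32 − 32d + 8a − 8ad)(7d − 7 + 3a − 5c)    [distributive law]
= (−48d + 16d^2 − 4c + 4cd + 32 + 8a − 8ad)(7d − 7 + 3a − 5c)    [combine like terms]
= −336d^2 + 336d − 144ad + 240cd + 112d^3 − 112d^2 + 48ad^2 − 80cd^2 − 28cd + 28c − 12ac + 20c^2 + 28cd^2 − 28cd + 12acd − 20c^2d + 224d − 224 + 96a − 160c + 56ad − 56a + 24a^2 − 40ac − 56ad^2 + 56ad − 24a^2d + 40acd    [distributive law]
= −448d^2 + 560d − 32ad + 184cd + 112d^3 − 8ad^2 − 52cd^2 − 132c − 52ac + 20c^2 + 52acd − 20c^2d − 224 + 40a + 24a^2 − 24a^2d    [combine like terms]

−448d^2 + 560d − 32ad + 184cd + 112d^3 − 8ad^2 − 52cd^2 − 132c − 52ac + 20c^2 + 52acd − 20c^2d − 224 + 40a + 24a^2 − 24a^2d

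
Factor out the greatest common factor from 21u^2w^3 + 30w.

21u^2w^3 + 30w
= 3(7u^2w^3 + 10w)    [factor out 3]
= 3w(7u^2w^2 + 10)    [factor out w]

3w(7u^2w^2 + 10)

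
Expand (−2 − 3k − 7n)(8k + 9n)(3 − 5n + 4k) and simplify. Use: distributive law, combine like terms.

−48k − 241kn − 136k^2 − 54n − 99n^2 − 212k^2n − 96k^3 + 163kn^2 + 315n^3

(−2 − 3k − 7n)(8k + 9n)(3 − 5n + 4k)
= (−16k − 18n − 24k^2 − 27kn − 56kn − 63n^2)(3 − 5n + 4k)    [distributive law]
= (−16k − 18n − 24k^2 − 83kn − 63n^2)(3 − 5n + 4k)    [combine like terms]
= −48k + 80kn − 64k^2 − 54n + 90n^2 − 72kn − 72k^2 + 120k^2n − 96k^3 − 249kn + 415kn^2 − 332k^2n − 189n^2 + 315n^3 − 252kn^2    [distributive law]
= −48k − 241kn − 136k^2 − 54n − 99n^2 − 212k^2n − 96k^3 + 163kn^2 + 315n^3    [combine like terms]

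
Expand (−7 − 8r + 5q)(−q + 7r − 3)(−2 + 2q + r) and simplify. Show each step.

(−7 − 8r + 5q)(−q + 7r − 3)(−2 + 2q + r)
= (7q − 49r + 21 + 8qr − 56r² + 24r − 5q² + 35qr − 15q)(−2 + 2q + r)    [distributive law]
= (−8q − 25r + 21 + 43qr − 56r² − 5q²)(−2 + 2q + r)    [combine like terms]
= 16q − 16q² − 8qr + 50r − 50qr − 25r² − 42 + 42q + 21r − 86qr + 86q²r + 43qr² + 112r² − 112qr² − 56r³ + 10q² − 10q³ − 5q²r    [distributive law]
= 58q − 6q² − 144qr + 71r + 87r² − 42 + 81q²r − 69qr² − 56r³ − 10q³    [combine like terms]

58q − 6q² − 144qr + 71r + 87r² − 42 + 81q²r − 69qr² − 56r³ − 10q³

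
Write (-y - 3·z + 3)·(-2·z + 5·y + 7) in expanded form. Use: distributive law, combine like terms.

(-y - 3·z + 3)·(-2·z + 5·y + 7)
= 2·y·z - 5·y² - 7·y + 6·z² - 15·y·z - 21·z - 6·z + 15·y + 21    [distributive law]
= -13·y·z - 5·y² + 8·y + 6·z² - 27·z + 21    [combine like terms]

-13·y·z - 5·y² + 8·y + 6·z² - 27·z + 21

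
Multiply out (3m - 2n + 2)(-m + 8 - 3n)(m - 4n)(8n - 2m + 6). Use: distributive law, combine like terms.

(3m - 2n + 2)(-m + 8 - 3n)(m - 4n)(8n - 2m + 6)
= (-3m^2 + 24m - 9mn + 2mn - 16n + 6n^2 - 2m + 16 - 6n)(m - 4n)(8n - 2m + 6)    [distributive law]
= (-3m^2 + 22m - 7mn - 22n + 6n^2 + 16)(m - 4n)(8n - 2m + 6)    [combine like terms]
= (-3m^3 + 12m^2n + 22m^2 - 88mn - 7m^2n + 28mn^2 - 22mn + 88n^2 + 6mn^2 - 24n^3 + 16m - 64n)(8n - 2m + 6)    [distributive law]
= (-3m^3 + 5m^2n + 22m^2 - 110mn + 34mn^2 + 88n^2 - 24n^3 + 16m - 64n)(8n - 2m + 6)    [combine like terms]
= -24m^3n + 6m^4 - 18m^3 + 40m^2n^2 - 10m^3n + 30m^2n + 176m^2n - 44m^3 + 132m^2 - 880mn^2 + 220m^2n - 660mn + 272mn^3 - 68m^2n^2 + 204mn^2 + 704n^3 - 176mn^2 + 528n^2 - 192n^4 + 48mn^3 - 144n^3 + 128mn - 32m^2 + 96m - 512n^2 + 128mn - 384n    [distributive law]
= -34m^3n + 6m^4 - 62m^3 - 28m^2n^2 + 426m^2n + 100m^2 - 852mn^2 - 404mn + 320mn^3 + 560n^3 + 16n^2 - 192n^4 + 96m - 384n    [combine like terms]

-34m^3n + 6m^4 - 62m^3 - 28m^2n^2 + 426m^2n + 100m^2 - 852mn^2 - 404mn + 320mn^3 + 560n^3 + 16n^2 - 192n^4 + 96m - 384n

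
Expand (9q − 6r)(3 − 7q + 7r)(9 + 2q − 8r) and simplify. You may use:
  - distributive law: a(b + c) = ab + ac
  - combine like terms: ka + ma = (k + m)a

(9q − 6r)(3 − 7q + 7r)(9 + 2q − 8r)
= (27q − 63q^2 + 63qr − 18r + 42qr − 42r^2)(9 + 2q − 8r)    [distributive law]
= (27q − 63q^2 + 105qr − 18r − 42r^2)(9 + 2q − 8r)    [combine like terms]
= 243q + 54q^2 − 216qr − 567q^2 − 126q^3 + 504q^2r + 945qr + 210q^2r − 840qr^2 − 162r − 36qr + 144r^2 − 378r^2 − 84qr^2 + 336r^3    [distributive law]
= 243q − 513q^2 + 693qr − 126q^3 + 714q^2r − 924qr^2 − 162r − 234r^2 + 336r^3    [combine like terms]

243q − 513q^2 + 693qr − 126q^3 + 714q^2r − 924qr^2 − 162r − 234r^2 + 336r^3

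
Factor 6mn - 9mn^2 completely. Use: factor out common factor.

3mn(2 - 3n)

6mn - 9mn^2
= 3(2mn - 3mn^2)    [factor out 3]
= 3mn(2 - 3n)    [factor out mn]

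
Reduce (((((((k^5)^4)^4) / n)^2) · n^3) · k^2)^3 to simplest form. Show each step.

k^486·n^3

(((((((k^5)^4)^4) / n)^2) · n^3) · k^2)^3
= (((((((k^5)^4)^4) / n)^2) · n^3)^3) · ((k^2)^3)    [power of a product]
= (((((((k^5)^4)^4) / n)^2)^3) · ((n^3)^3)) · ((k^2)^3)    [power of a product]
= ((((((k^5)^4)^4) / n)^6) · ((n^3)^3)) · ((k^2)^3)    [power of a power]
= ((((((k^5)^4)^4)^6) / (n^6)) · ((n^3)^3)) · ((k^2)^3)    [power of a quotient]
= (((((k^5)^4)^24) / (n^6)) · ((n^3)^3)) · ((k^2)^3)    [power of a power]
= ((((k^5)^96) / (n^6)) · ((n^3)^3)) · ((k^2)^3)    [power of a power]
= ((k^480 / (n^6)) · ((n^3)^3)) · ((k^2)^3)    [power of a power]
= ((k^480 / n^6) · n^9) · ((k^2)^3)    [power of a power]
= ((k^480 / n^6) · n^9) · k^6    [power of a power]
= k^486·n^3    [quotient of powers; product of powers]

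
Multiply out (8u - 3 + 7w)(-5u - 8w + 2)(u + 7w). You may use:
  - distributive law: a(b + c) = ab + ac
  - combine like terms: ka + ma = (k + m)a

(8u - 3 + 7w)(-5u - 8w + 2)(u + 7w)
= (-40u² - 64uw + 16u + 15u + 24w - 6 - 35uw - 56w² + 14w)(u + 7w)    [distributive law]
= (-40u² - 99uw + 31u + 38w - 6 - 56w²)(u + 7w)    [combine like terms]
= -40u³ - 280u²w - 99u²w - 693uw² + 31u² + 217uw + 38uw + 266w² - 6u - 42w - 56uw² - 392w³    [distributive law]
= -40u³ - 379u²w - 749uw² + 31u² + 255uw + 266w² - 6u - 42w - 392w³    [combine like terms]

-40u³ - 379u²w - 749uw² + 31u² + 255uw + 266w² - 6u - 42w - 392w³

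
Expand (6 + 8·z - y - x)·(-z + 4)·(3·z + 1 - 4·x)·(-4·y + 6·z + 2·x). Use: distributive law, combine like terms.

-346·y·z² + 420·z³ - 550·x·z² - 416·y·z + 588·z² - 404·x·z + 534·x·y·z - 134·x²·z - 96·y + 144·z + 48·x + 392·x·y - 200·x² + 114·y·z³ - 144·z⁴ + 162·x·z³ - 158·x·y·z² + 46·x²·z² - 12·y²·z² + 44·y²·z + 16·x·y²·z + 8·x²·y·z + 16·y² - 64·x·y² - 32·x²·y - 8·x³·z + 32·x³

(6 + 8·z - y - x)·(-z + 4)·(3·z + 1 - 4·x)·(-4·y + 6·z + 2·x)
= (-6·z + 24 - 8·z² + 32·z + y·z - 4·y + x·z - 4·x)·(3·z + 1 - 4·x)·(-4·y + 6·z + 2·x)    [distributive law]
= (26·z + 24 - 8·z² + y·z - 4·y + x·z - 4·x)·(3·z + 1 - 4·x)·(-4·y + 6·z + 2·x)    [combine like terms]
= (78·z² + 26·z - 104·x·z + 72·z + 24 - 96·x - 24·z³ - 8·z² + 32·x·z² + 3·y·z² + y·z - 4·x·y·z - 12·y·z - 4·y + 16·x·y + 3·x·z² + x·z - 4·x²·z - 12·x·z - 4·x + 16·x²)·(-4·y + 6·z + 2·x)    [distributive law]
= (70·z² + 98·z - 115·x·z + 24 - 100·x - 24·z³ + 35·x·z² + 3·y·z² - 11·y·z - 4·x·y·z - 4·y + 16·x·y - 4·x²·z + 16·x²)·(-4·y + 6·z + 2·x)    [combine like terms]
= -280·y·z² + 420·z³ + 140·x·z² - 392·y·z + 588·z² + 196·x·z + 460·x·y·z - 690·x·z² - 230·x²·z - 96·y + 144·z + 48·x + 400·x·y - 600·x·z - 200·x² + 96·y·z³ - 144·z⁴ - 48·x·z³ - 140·x·y·z² + 210·x·z³ + 70·x²·z² - 12·y²·z² + 18·y·z³ + 6·x·y·z² + 44·y²·z - 66·y·z² - 22·x·y·z + 16·x·y²·z - 24·x·y·z² - 8·x²·y·z + 16·y² - 24·y·z - 8·x·y - 64·x·y² + 96·x·y·z + 32·x²·y + 16·x²·y·z - 24·x²·z² - 8·x³·z - 64·x²·y + 96·x²·z + 32·x³    [distributive law]
= -346·y·z² + 420·z³ - 550·x·z² - 416·y·z + 588·z² - 404·x·z + 534·x·y·z - 134·x²·z - 96·y + 144·z + 48·x + 392·x·y - 200·x² + 114·y·z³ - 144·z⁴ + 162·x·z³ - 158·x·y·z² + 46·x²·z² - 12·y²·z² + 44·y²·z + 16·x·y²·z + 8·x²·y·z + 16·y² - 64·x·y² - 32·x²·y - 8·x³·z + 32·x³    [combine like terms]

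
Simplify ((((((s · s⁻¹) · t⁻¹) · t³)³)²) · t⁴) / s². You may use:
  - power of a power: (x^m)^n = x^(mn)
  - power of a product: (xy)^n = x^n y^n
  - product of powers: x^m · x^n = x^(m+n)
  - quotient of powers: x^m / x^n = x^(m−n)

((((((s · s⁻¹) · t⁻¹) · t³)³)²) · t⁴) / s²
= (((((s · s⁻¹) · t⁻¹) · t³)⁶) · t⁴) / s²    [power of a power]
= (((((s · s⁻¹) · t⁻¹)⁶) · ((t³)⁶)) · t⁴) / s²    [power of a product]
= (((((s · s⁻¹)⁶) · ((t⁻¹)⁶)) · ((t³)⁶)) · t⁴) / s²    [power of a product]
= (((((s⁶) · ((s⁻¹)⁶)) · ((t⁻¹)⁶)) · ((t³)⁶)) · t⁴) / s²    [power of a product]
= ((((s⁶ · s⁻⁶) · ((t⁻¹)⁶)) · ((t³)⁶)) · t⁴) / s²    [power of a power]
= (((s⁰ · ((t⁻¹)⁶)) · ((t³)⁶)) · t⁴) / s²    [product of powers]
= (((s⁰ · t⁻⁶) · ((t³)⁶)) · t⁴) / s²    [power of a power]
= (((s⁰ · t⁻⁶) · t¹⁸) · t⁴) / s²    [power of a power]
= s⁻²t¹⁶    [quotient of powers; product of powers]

s⁻²t¹⁶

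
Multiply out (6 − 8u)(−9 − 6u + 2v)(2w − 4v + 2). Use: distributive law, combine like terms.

−108w + 240v − 108 + 72uw − 176uv + 72u + 24vw − 48v^2 + 96u^2w − 192u^2v + 96u^2 − 32uvw + 64uv^2

(6 − 8u)(−9 − 6u + 2v)(2w − 4v + 2)
= (−54 − 36u + 12v + 72u + 48u^2 − 16uv)(2w − 4v + 2)    [distributive law]
= (−54 + 36u + 12v + 48u^2 − 16uv)(2w − 4v + 2)    [combine like terms]
= −108w + 216v − 108 + 72uw − 144uv + 72u + 24vw − 48v^2 + 24v + 96u^2w − 192u^2v + 96u^2 − 32uvw + 64uv^2 − 32uv    [distributive law]
= −108w + 240v − 108 + 72uw − 176uv + 72u + 24vw − 48v^2 + 96u^2w − 192u^2v + 96u^2 − 32uvw + 64uv^2    [combine like terms]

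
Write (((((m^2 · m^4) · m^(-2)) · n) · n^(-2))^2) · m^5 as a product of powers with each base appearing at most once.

m^13n^(-2)

(((((m^2 · m^4) · m^(-2)) · n) · n^(-2))^2) · m^5
= (((((m^2 · m^4) · m^(-2)) · n)^2) · ((n^(-2))^2)) · m^5    [power of a product]
= (((((m^2 · m^4) · m^(-2))^2) · (n^2)) · ((n^(-2))^2)) · m^5    [power of a product]
= (((((m^2 · m^4)^2) · ((m^(-2))^2)) · (n^2)) · ((n^(-2))^2)) · m^5    [power of a product]
= ((((((m^2)^2) · ((m^4)^2)) · ((m^(-2))^2)) · (n^2)) · ((n^(-2))^2)) · m^5    [power of a product]
= ((((m^4 · ((m^4)^2)) · ((m^(-2))^2)) · (n^2)) · ((n^(-2))^2)) · m^5    [power of a power]
= ((((m^4 · m^8) · ((m^(-2))^2)) · (n^2)) · ((n^(-2))^2)) · m^5    [power of a power]
= (((m^12 · ((m^(-2))^2)) · (n^2)) · ((n^(-2))^2)) · m^5    [product of powers]
= (((m^12 · m^(-4)) · (n^2)) · ((n^(-2))^2)) · m^5    [power of a power]
= ((m^8 · (n^2)) · ((n^(-2))^2)) · m^5    [product of powers]
= ((m^8 · n^2) · n^(-4)) · m^5    [power of a power]
= m^13n^(-2)    [product of powers]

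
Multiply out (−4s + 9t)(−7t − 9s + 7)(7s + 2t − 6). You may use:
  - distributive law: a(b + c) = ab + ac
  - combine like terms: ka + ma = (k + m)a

−299s^2t − 547st^2 + 703st + 252s^3 − 412s^2 + 168s − 126t^3 + 504t^2 − 378t

(−4s + 9t)(−7t − 9s + 7)(7s + 2t − 6)
= (28st + 36s^2 − 28s − 63t^2 − 81st + 63t)(7s + 2t − 6)    [distributive law]
= (−53st + 36s^2 − 28s − 63t^2 + 63t)(7s + 2t − 6)    [combine like terms]
= −371s^2t − 106st^2 + 318st + 252s^3 + 72s^2t − 216s^2 − 196s^2 − 56st + 168s − 441st^2 − 126t^3 + 378t^2 + 441st + 126t^2 − 378t    [distributive law]
= −299s^2t − 547st^2 + 703st + 252s^3 − 412s^2 + 168s − 126t^3 + 504t^2 − 378t    [combine like terms]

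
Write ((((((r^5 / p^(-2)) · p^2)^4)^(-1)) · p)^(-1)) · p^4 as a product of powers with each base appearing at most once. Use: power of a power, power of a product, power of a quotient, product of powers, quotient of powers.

p^19·r^20

((((((r^5 / p^(-2)) · p^2)^4)^(-1)) · p)^(-1)) · p^4
= ((((((r^5 / p^(-2)) · p^2)^4)^(-1))^(-1)) · (p^(-1))) · p^4    [power of a product]
= (((((r^5 / p^(-2)) · p^2)^4)^1) · (p^(-1))) · p^4    [power of a power]
= ((((r^5 / p^(-2)) · p^2)^4) · (p^(-1))) · p^4    [power of a power]
= ((((r^5 / p^(-2))^4) · ((p^2)^4)) · (p^(-1))) · p^4    [power of a product]
= (((((r^5)^4) / ((p^(-2))^4)) · ((p^2)^4)) · (p^(-1))) · p^4    [power of a quotient]
= (((r^20 / ((p^(-2))^4)) · ((p^2)^4)) · (p^(-1))) · p^4    [power of a power]
= (((r^20 / p^(-8)) · ((p^2)^4)) · (p^(-1))) · p^4    [power of a power]
= (((r^20 / p^(-8)) · p^8) · (p^(-1))) · p^4    [power of a power]
= p^19·r^20    [quotient of powers; product of powers]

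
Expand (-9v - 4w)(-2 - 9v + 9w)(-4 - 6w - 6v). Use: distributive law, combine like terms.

-72v + 24vw - 432v^2 - 216v^2w - 486v^3 + 486vw^2 - 32w + 96w^2 + 216w^3

(-9v - 4w)(-2 - 9v + 9w)(-4 - 6w - 6v)
= (18v + 81v^2 - 81vw + 8w + 36vw - 36w^2)(-4 - 6w - 6v)    [distributive law]
= (18v + 81v^2 - 45vw + 8w - 36w^2)(-4 - 6w - 6v)    [combine like terms]
= -72v - 108vw - 108v^2 - 324v^2 - 486v^2w - 486v^3 + 180vw + 270vw^2 + 270v^2w - 32w - 48w^2 - 48vw + 144w^2 + 216w^3 + 216vw^2    [distributive law]
= -72v + 24vw - 432v^2 - 216v^2w - 486v^3 + 486vw^2 - 32w + 96w^2 + 216w^3    [combine like terms]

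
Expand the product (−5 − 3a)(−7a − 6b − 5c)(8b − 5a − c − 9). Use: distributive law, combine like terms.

−32ab − 364a^2 − 295ac − 315a + 240b^2 + 170bc − 270b − 25c^2 − 225c + 78a^2b − 105a^3 − 96a^2c + 144ab^2 + 102abc − 15ac^2

(−5 − 3a)(−7a − 6b − 5c)(8b − 5a − c − 9)
= (35a + 30b + 25c + 21a^2 + 18ab + 15ac)(8b − 5a − c − 9)    [distributive law]
= 280ab − 175a^2 − 35ac − 315a + 240b^2 − 150ab − 30bc − 270b + 200bc − 125ac − 25c^2 − 225c + 168a^2b − 105a^3 − 21a^2c − 189a^2 + 144ab^2 − 90a^2b − 18abc − 162ab + 120abc − 75a^2c − 15ac^2 − 135ac    [distributive law]
= −32ab − 364a^2 − 295ac − 315a + 240b^2 + 170bc − 270b − 25c^2 − 225c + 78a^2b − 105a^3 − 96a^2c + 144ab^2 + 102abc − 15ac^2    [combine like terms]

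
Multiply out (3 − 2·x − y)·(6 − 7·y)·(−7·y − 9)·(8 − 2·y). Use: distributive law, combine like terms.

(3 − 2·x − y)·(6 − 7·y)·(−7·y − 9)·(8 − 2·y)
= (18 − 21·y − 12·x + 14·x·y − 6·y + 7·y^2)·(−7·y − 9)·(8 − 2·y)    [distributive law]
= (18 − 27·y − 12·x + 14·x·y + 7·y^2)·(−7·y − 9)·(8 − 2·y)    [combine like terms]
= (−126·y − 162 + 189·y^2 + 243·y + 84·x·y + 108·x − 98·x·y^2 − 126·x·y − 49·y^3 − 63·y^2)·(8 − 2·y)    [distributive law]
= (117·y − 162 + 126·y^2 − 42·x·y + 108·x − 98·x·y^2 − 49·y^3)·(8 − 2·y)    [combine like terms]
= 936·y − 234·y^2 − 1296 + 324·y + 1008·y^2 − 252·y^3 − 336·x·y + 84·x·y^2 + 864·x − 216·x·y − 784·x·y^2 + 196·x·y^3 − 392·y^3 + 98·y^4    [distributive law]
= 1260·y + 774·y^2 − 1296 − 644·y^3 − 552·x·y − 700·x·y^2 + 864·x + 196·x·y^3 + 98·y^4    [combine like terms]

1260·y + 774·y^2 − 1296 − 644·y^3 − 552·x·y − 700·x·y^2 + 864·x + 196·x·y^3 + 98·y^4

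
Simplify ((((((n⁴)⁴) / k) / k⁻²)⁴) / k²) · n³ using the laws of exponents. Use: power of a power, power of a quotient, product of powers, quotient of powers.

k²·n⁶⁷

((((((n⁴)⁴) / k) / k⁻²)⁴) / k²) · n³
= ((((((n⁴)⁴) / k)⁴) / ((k⁻²)⁴)) / k²) · n³    [power of a quotient]
= ((((((n⁴)⁴)⁴) / (k⁴)) / ((k⁻²)⁴)) / k²) · n³    [power of a quotient]
= (((((n⁴)¹⁶) / (k⁴)) / ((k⁻²)⁴)) / k²) · n³    [power of a power]
= (((n⁶⁴ / (k⁴)) / ((k⁻²)⁴)) / k²) · n³    [power of a power]
= (((n⁶⁴ / k⁴) / k⁻⁸) / k²) · n³    [power of a power]
= k²·n⁶⁷    [quotient of powers; product of powers]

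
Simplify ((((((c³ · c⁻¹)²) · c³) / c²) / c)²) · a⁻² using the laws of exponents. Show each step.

a⁻²c⁸

((((((c³ · c⁻¹)²) · c³) / c²) / c)²) · a⁻²
= ((((((c³ · c⁻¹)²) · c³) / c²)²) / (c²)) · a⁻²    [power of a quotient]
= ((((((c³ · c⁻¹)²) · c³)²) / ((c²)²)) / (c²)) · a⁻²    [power of a quotient]
= ((((((c³ · c⁻¹)²)²) · ((c³)²)) / ((c²)²)) / (c²)) · a⁻²    [power of a product]
= (((((c³ · c⁻¹)⁴) · ((c³)²)) / ((c²)²)) / (c²)) · a⁻²    [power of a power]
= ((((((c³)⁴) · ((c⁻¹)⁴)) · ((c³)²)) / ((c²)²)) / (c²)) · a⁻²    [power of a product]
= ((((c¹² · ((c⁻¹)⁴)) · ((c³)²)) / ((c²)²)) / (c²)) · a⁻²    [power of a power]
= ((((c¹² · c⁻⁴) · ((c³)²)) / ((c²)²)) / (c²)) · a⁻²    [power of a power]
= (((c⁸ · ((c³)²)) / ((c²)²)) / (c²)) · a⁻²    [product of powers]
= (((c⁸ · c⁶) / ((c²)²)) / (c²)) · a⁻²    [power of a power]
= ((c¹⁴ / ((c²)²)) / (c²)) · a⁻²    [product of powers]
= ((c¹⁴ / c⁴) / (c²)) · a⁻²    [power of a power]
= (c¹⁰ / (c²)) · a⁻²    [quotient of powers]
= c⁸ · a⁻²    [quotient of powers]
= a⁻²c⁸    [rearrange]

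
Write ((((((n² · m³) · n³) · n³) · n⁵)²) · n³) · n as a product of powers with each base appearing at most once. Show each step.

((((((n² · m³) · n³) · n³) · n⁵)²) · n³) · n
= ((((((n² · m³) · n³) · n³)²) · ((n⁵)²)) · n³) · n    [power of a product]
= ((((((n² · m³) · n³)²) · ((n³)²)) · ((n⁵)²)) · n³) · n    [power of a product]
= ((((((n² · m³)²) · ((n³)²)) · ((n³)²)) · ((n⁵)²)) · n³) · n    [power of a product]
= (((((((n²)²) · ((m³)²)) · ((n³)²)) · ((n³)²)) · ((n⁵)²)) · n³) · n    [power of a product]
= (((((n⁴ · ((m³)²)) · ((n³)²)) · ((n³)²)) · ((n⁵)²)) · n³) · n    [power of a power]
= (((((n⁴ · m⁶) · ((n³)²)) · ((n³)²)) · ((n⁵)²)) · n³) · n    [power of a power]
= (((((n⁴ · m⁶) · n⁶) · ((n³)²)) · ((n⁵)²)) · n³) · n    [power of a power]
= (((((n⁴ · m⁶) · n⁶) · n⁶) · ((n⁵)²)) · n³) · n    [power of a power]
= (((((n⁴ · m⁶) · n⁶) · n⁶) · n¹⁰) · n³) · n    [power of a power]
= m⁶·n³⁰    [product of powers]

m⁶·n³⁰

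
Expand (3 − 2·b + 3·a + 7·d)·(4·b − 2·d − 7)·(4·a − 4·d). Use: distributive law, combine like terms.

(3 − 2·b + 3·a + 7·d)·(4·b − 2·d − 7)·(4·a − 4·d)
= (12·b − 6·d − 21 − 8·b^2 + 4·b·d + 14·b + 12·a·b − 6·a·d − 21·a + 28·b·d − 14·d^2 − 49·d)·(4·a − 4·d)    [distributive law]
= (26·b − 55·d − 21 − 8·b^2 + 32·b·d + 12·a·b − 6·a·d − 21·a − 14·d^2)·(4·a − 4·d)    [combine like terms]
= 104·a·b − 104·b·d − 220·a·d + 220·d^2 − 84·a + 84·d − 32·a·b^2 + 32·b^2·d + 128·a·b·d − 128·b·d^2 + 48·a^2·b − 48·a·b·d − 24·a^2·d + 24·a·d^2 − 84·a^2 + 84·a·d − 56·a·d^2 + 56·d^3    [distributive law]
= 104·a·b − 104·b·d − 136·a·d + 220·d^2 − 84·a + 84·d − 32·a·b^2 + 32·b^2·d + 80·a·b·d − 128·b·d^2 + 48·a^2·b − 24·a^2·d − 32·a·d^2 − 84·a^2 + 56·d^3    [combine like terms]

104·a·b − 104·b·d − 136·a·d + 220·d^2 − 84·a + 84·d − 32·a·b^2 + 32·b^2·d + 80·a·b·d − 128·b·d^2 + 48·a^2·b − 24·a^2·d − 32·a·d^2 − 84·a^2 + 56·d^3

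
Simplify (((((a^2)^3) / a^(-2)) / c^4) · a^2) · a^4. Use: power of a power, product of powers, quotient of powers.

(((((a^2)^3) / a^(-2)) / c^4) · a^2) · a^4
= (((a^6 / a^(-2)) / c^4) · a^2) · a^4    [power of a power]
= ((a^8 / c^4) · a^2) · a^4    [quotient of powers]
= a^14c^(-4)    [quotient of powers; product of powers]

a^14c^(-4)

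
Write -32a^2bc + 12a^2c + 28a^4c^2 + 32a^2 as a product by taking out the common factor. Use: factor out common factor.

-32a^2bc + 12a^2c + 28a^4c^2 + 32a^2
= 4(-8a^2bc + 3a^2c + 7a^4c^2 + 8a^2)    [factor out 4]
= 4a^2(-8bc + 3c + 7a^2c^2 + 8)    [factor out a^2]

4a^2(-8bc + 3c + 7a^2c^2 + 8)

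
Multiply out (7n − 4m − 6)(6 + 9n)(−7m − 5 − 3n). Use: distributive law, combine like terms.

336mn + 168n − 279n^2 − 333mn^2 − 189n^3 + 168m^2 + 372m + 252m^2n + 180

(7n − 4m − 6)(6 + 9n)(−7m − 5 − 3n)
= (42n + 63n^2 − 24m − 36mn − 36 − 54n)(−7m − 5 − 3n)    [distributive law]
= (−12n + 63n^2 − 24m − 36mn − 36)(−7m − 5 − 3n)    [combine like terms]
= 84mn + 60n + 36n^2 − 441mn^2 − 315n^2 − 189n^3 + 168m^2 + 120m + 72mn + 252m^2n + 180mn + 108mn^2 + 252m + 180 + 108n    [distributive law]
= 336mn + 168n − 279n^2 − 333mn^2 − 189n^3 + 168m^2 + 372m + 252m^2n + 180    [combine like terms]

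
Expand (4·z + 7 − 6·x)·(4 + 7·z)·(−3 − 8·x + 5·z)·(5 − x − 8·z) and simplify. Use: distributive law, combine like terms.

397·z − 1299·x·z + 1645·z^2 + 658·x^2·z + 1701·x·z^2 − 1228·z^3 − 2254·x^2·z^2 + 3332·x·z^3 − 1120·z^4 − 420 − 676·x + 1112·x^2 − 192·x^3 − 336·x^3·z

(4·z + 7 − 6·x)·(4 + 7·z)·(−3 − 8·x + 5·z)·(5 − x − 8·z)
= (16·z + 28·z^2 + 28 + 49·z − 24·x − 42·x·z)·(−3 − 8·x + 5·z)·(5 − x − 8·z)    [distributive law]
= (65·z + 28·z^2 + 28 − 24·x − 42·x·z)·(−3 − 8·x + 5·z)·(5 − x − 8·z)    [combine like terms]
= (−195·z − 520·x·z + 325·z^2 − 84·z^2 − 224·x·z^2 + 140·z^3 − 84 − 224·x + 140·z + 72·x + 192·x^2 − 120·x·z + 126·x·z + 336·x^2·z − 210·x·z^2)·(5 − x − 8·z)    [distributive law]
= (−55·z − 514·x·z + 241·z^2 − 434·x·z^2 + 140·z^3 − 84 − 152·x + 192·x^2 + 336·x^2·z)·(5 − x − 8·z)    [combine like terms]
= −275·z + 55·x·z + 440·z^2 − 2570·x·z + 514·x^2·z + 4112·x·z^2 + 1205·z^2 − 241·x·z^2 − 1928·z^3 − 2170·x·z^2 + 434·x^2·z^2 + 3472·x·z^3 + 700·z^3 − 140·x·z^3 − 1120·z^4 − 420 + 84·x + 672·z − 760·x + 152·x^2 + 1216·x·z + 960·x^2 − 192·x^3 − 1536·x^2·z + 1680·x^2·z − 336·x^3·z − 2688·x^2·z^2    [distributive law]
= 397·z − 1299·x·z + 1645·z^2 + 658·x^2·z + 1701·x·z^2 − 1228·z^3 − 2254·x^2·z^2 + 3332·x·z^3 − 1120·z^4 − 420 − 676·x + 1112·x^2 − 192·x^3 − 336·x^3·z    [combine like terms]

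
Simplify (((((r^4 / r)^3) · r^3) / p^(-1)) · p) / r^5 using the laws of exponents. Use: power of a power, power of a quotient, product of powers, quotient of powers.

p^2r^7

(((((r^4 / r)^3) · r^3) / p^(-1)) · p) / r^5
= ((((((r^4)^3) / (r^3)) · r^3) / p^(-1)) · p) / r^5    [power of a quotient]
= ((((r^12 / (r^3)) · r^3) / p^(-1)) · p) / r^5    [power of a power]
= (((r^9 · r^3) / p^(-1)) · p) / r^5    [quotient of powers]
= ((r^12 / p^(-1)) · p) / r^5    [product of powers]
= p^2r^7    [quotient of powers]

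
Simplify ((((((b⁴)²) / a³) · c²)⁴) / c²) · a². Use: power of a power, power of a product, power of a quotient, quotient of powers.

((((((b⁴)²) / a³) · c²)⁴) / c²) · a²
= ((((((b⁴)²) / a³)⁴) · ((c²)⁴)) / c²) · a²    [power of a product]
= ((((((b⁴)²)⁴) / ((a³)⁴)) · ((c²)⁴)) / c²) · a²    [power of a quotient]
= (((((b⁴)⁸) / ((a³)⁴)) · ((c²)⁴)) / c²) · a²    [power of a power]
= (((b³² / ((a³)⁴)) · ((c²)⁴)) / c²) · a²    [power of a power]
= (((b³² / a¹²) · ((c²)⁴)) / c²) · a²    [power of a power]
= (((b³² / a¹²) · c⁸) / c²) · a²    [power of a power]
= a⁻¹⁰b³²c⁶    [quotient of powers]

a⁻¹⁰b³²c⁶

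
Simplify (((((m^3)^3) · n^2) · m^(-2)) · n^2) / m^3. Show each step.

(((((m^3)^3) · n^2) · m^(-2)) · n^2) / m^3
= (((m^9 · n^2) · m^(-2)) · n^2) / m^3    [power of a power]
= m^4·n^4    [quotient of powers; product of powers]

m^4·n^4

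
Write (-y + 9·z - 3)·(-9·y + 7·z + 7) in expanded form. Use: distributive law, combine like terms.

(-y + 9·z - 3)·(-9·y + 7·z + 7)
= 9·y^2 - 7·y·z - 7·y - 81·y·z + 63·z^2 + 63·z + 27·y - 21·z - 21    [distributive law]
= 9·y^2 - 88·y·z + 20·y + 63·z^2 + 42·z - 21    [combine like terms]

9·y^2 - 88·y·z + 20·y + 63·z^2 + 42·z - 21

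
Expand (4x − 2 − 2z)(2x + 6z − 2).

(4x − 2 − 2z)(2x + 6z − 2)
= 8x^2 + 24xz − 8x − 4x − 12z + 4 − 4xz − 12z^2 + 4z    [distributive law]
= 8x^2 + 20xz − 12x − 8z + 4 − 12z^2    [combine like terms]

8x^2 + 20xz − 12x − 8z + 4 − 12z^2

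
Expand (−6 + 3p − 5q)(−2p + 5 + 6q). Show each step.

27p − 30 − 61q − 6p^2 + 28pq − 30q^2

(−6 + 3p − 5q)(−2p + 5 + 6q)
= 12p − 30 − 36q − 6p^2 + 15p + 18pq + 10pq − 25q − 30q^2    [distributive law]
= 27p − 30 − 61q − 6p^2 + 28pq − 30q^2    [combine like terms]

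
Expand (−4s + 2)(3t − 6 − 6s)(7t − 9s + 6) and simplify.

(−4s + 2)(3t − 6 − 6s)(7t − 9s + 6)
= (−12st + 24s + 24s^2 + 6t − 12 − 12s)(7t − 9s + 6)    [distributive law]
= (−12st + 12s + 24s^2 + 6t − 12)(7t − 9s + 6)    [combine like terms]
= −84st^2 + 108s^2t − 72st + 84st − 108s^2 + 72s + 168s^2t − 216s^3 + 144s^2 + 42t^2 − 54st + 36t − 84t + 108s − 72    [distributive law]
= −84st^2 + 276s^2t − 42st + 36s^2 + 180s − 216s^3 + 42t^2 − 48t − 72    [combine like terms]

−84st^2 + 276s^2t − 42st + 36s^2 + 180s − 216s^3 + 42t^2 − 48t − 72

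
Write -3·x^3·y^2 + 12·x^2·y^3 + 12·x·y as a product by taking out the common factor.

-3·x^3·y^2 + 12·x^2·y^3 + 12·x·y
= 3(-x^3·y^2 + 4·x^2·y^3 + 4·x·y)    [factor out 3]
= 3·x·y(-x^2·y + 4·x·y^2 + 4)    [factor out x·y]

3·x·y(-x^2·y + 4·x·y^2 + 4)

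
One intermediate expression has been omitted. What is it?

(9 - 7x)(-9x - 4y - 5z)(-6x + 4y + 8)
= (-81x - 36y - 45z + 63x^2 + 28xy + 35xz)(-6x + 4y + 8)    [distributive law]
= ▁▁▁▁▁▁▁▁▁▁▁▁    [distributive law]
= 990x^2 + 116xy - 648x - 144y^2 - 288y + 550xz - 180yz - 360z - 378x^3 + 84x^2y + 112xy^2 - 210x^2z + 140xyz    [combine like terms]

By distributive law:

486x^2 - 324xy - 648x + 216xy - 144y^2 - 288y + 270xz - 180yz - 360z - 378x^3 + 252x^2y + 504x^2 - 168x^2y + 112xy^2 + 224xy - 210x^2z + 140xyz + 280xz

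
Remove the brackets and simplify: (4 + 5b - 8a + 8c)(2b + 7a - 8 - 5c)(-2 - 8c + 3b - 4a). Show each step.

(4 + 5b - 8a + 8c)(2b + 7a - 8 - 5c)(-2 - 8c + 3b - 4a)
= (8b + 28a - 32 - 20c + 10b^2 + 35ab - 40b - 25bc - 16ab - 56a^2 + 64a + 40ac + 16bc + 56ac - 64c - 40c^2)(-2 - 8c + 3b - 4a)    [distributive law]
= (-32b + 92a - 32 - 84c + 10b^2 + 19ab - 9bc - 56a^2 + 96ac - 40c^2)(-2 - 8c + 3b - 4a)    [combine like terms]
= 64b + 256bc - 96b^2 + 128ab - 184a - 736ac + 276ab - 368a^2 + 64 + 256c - 96b + 128a + 168c + 672c^2 - 252bc + 336ac - 20b^2 - 80b^2c + 30b^3 - 40ab^2 - 38ab - 152abc + 57ab^2 - 76a^2b + 18bc + 72bc^2 - 27b^2c + 36abc + 112a^2 + 448a^2c - 168a^2b + 224a^3 - 192ac - 768ac^2 + 288abc - 384a^2c + 80c^2 + 320c^3 - 120bc^2 + 160ac^2    [distributive law]
= -32b + 22bc - 116b^2 + 366ab - 56a - 592ac - 256a^2 + 64 + 424c + 752c^2 - 107b^2c + 30b^3 + 17ab^2 + 172abc - 244a^2b - 48bc^2 + 64a^2c + 224a^3 - 608ac^2 + 320c^3    [combine like terms]

-32b + 22bc - 116b^2 + 366ab - 56a - 592ac - 256a^2 + 64 + 424c + 752c^2 - 107b^2c + 30b^3 + 17ab^2 + 172abc - 244a^2b - 48bc^2 + 64a^2c + 224a^3 - 608ac^2 + 320c^3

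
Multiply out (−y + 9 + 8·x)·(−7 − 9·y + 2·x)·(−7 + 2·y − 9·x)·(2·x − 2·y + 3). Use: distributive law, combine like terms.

(−y + 9 + 8·x)·(−7 − 9·y + 2·x)·(−7 + 2·y − 9·x)·(2·x − 2·y + 3)
= (7·y + 9·y^2 − 2·x·y − 63 − 81·y + 18·x − 56·x − 72·x·y + 16·x^2)·(−7 + 2·y − 9·x)·(2·x − 2·y + 3)    [distributive law]
= (−74·y + 9·y^2 − 74·x·y − 63 − 38·x + 16·x^2)·(−7 + 2·y − 9·x)·(2·x − 2·y + 3)    [combine like terms]
= (518·y − 148·y^2 + 666·x·y − 63·y^2 + 18·y^3 − 81·x·y^2 + 518·x·y − 148·x·y^2 + 666·x^2·y + 441 − 126·y + 567·x + 266·x − 76·x·y + 342·x^2 − 112·x^2 + 32·x^2·y − 144·x^3)·(2·x − 2·y + 3)    [distributive law]
= (392·y − 211·y^2 + 1108·x·y + 18·y^3 − 229·x·y^2 + 698·x^2·y + 441 + 833·x + 230·x^2 − 144·x^3)·(2·x − 2·y + 3)    [combine like terms]
= 784·x·y − 784·y^2 + 1176·y − 422·x·y^2 + 422·y^3 − 633·y^2 + 2216·x^2·y − 2216·x·y^2 + 3324·x·y + 36·x·y^3 − 36·y^4 + 54·y^3 − 458·x^2·y^2 + 458·x·y^3 − 687·x·y^2 + 1396·x^3·y − 1396·x^2·y^2 + 2094·x^2·y + 882·x − 882·y + 1323 + 1666·x^2 − 1666·x·y + 2499·x + 460·x^3 − 460·x^2·y + 690·x^2 − 288·x^4 + 288·x^3·y − 432·x^3    [distributive law]
= 2442·x·y − 1417·y^2 + 294·y − 3325·x·y^2 + 476·y^3 + 3850·x^2·y + 494·x·y^3 − 36·y^4 − 1854·x^2·y^2 + 1684·x^3·y + 3381·x + 1323 + 2356·x^2 + 28·x^3 − 288·x^4    [combine like terms]

2442·x·y − 1417·y^2 + 294·y − 3325·x·y^2 + 476·y^3 + 3850·x^2·y + 494·x·y^3 − 36·y^4 − 1854·x^2·y^2 + 1684·x^3·y + 3381·x + 1323 + 2356·x^2 + 28·x^3 − 288·x^4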